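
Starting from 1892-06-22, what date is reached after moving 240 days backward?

1891-10-26

Count 240 days before June 22, 1892:
October 1891: 31 − 26 = 5 days remain.
Then November (30), December (31), January (31), February 1892 (29), March (31), April (30), May (31): 30 + 31 + 31 + 29 + 31 + 30 + 31 = 213 days.
June 1–22, 1892: 22 days.
Total: 5 + 213 + 22 = 240 days.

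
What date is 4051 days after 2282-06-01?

2293-07-04

Count 4051 days after June 1, 2282:
From June 1, 2282 to June 1, 2293: 11 years, of which 3 contain a Feb 29 — 8×365 + 3×366 = 4018 days.
June 2293: 30 − 1 = 29 days remain.
July 1–4, 2293: 4 days.
Residual: 33 days.
Total: 4051 days.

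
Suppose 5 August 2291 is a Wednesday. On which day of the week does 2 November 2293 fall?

Day-of-year of August 5, 2291: 217.
Day-of-year of November 2, 2293: 306.
2291 has 365 days, so 365 − 217 = 148 days remain in 2291.
Full years: 2292: 366. Sum = 366.
Total: 148 + 366 + 306 = 820 days.
820 mod 7 = 1, so 1 day after Wednesday is Thursday.

Thursday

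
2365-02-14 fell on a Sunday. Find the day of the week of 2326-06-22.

Count forward from the earlier date (June 22, 2326) to the later (February 14, 2365):
From June 22, 2326 to June 22, 2364: 38 years, of which 10 contain a Feb 29 — 28×365 + 10×366 = 13880 days.
June 2364: 30 − 22 = 8 days remain.
Then July (31), August (31), September (30), October (31), November (30), December (31), January (31): 31 + 31 + 30 + 31 + 30 + 31 + 31 = 215 days.
February 1–14, 2365: 14 days (2365 is not a leap year).
Residual: 237 days.
Total: 14117 days.
14117 mod 7 = 5, so 5 days before Sunday is Tuesday.

Tuesday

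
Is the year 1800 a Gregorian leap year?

No

1800 is not a leap year (divisible by 100 but not 400).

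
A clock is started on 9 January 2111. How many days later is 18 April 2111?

99

January 2111: 31 − 9 = 22 days remain.
Then February 2111 (28), March (31): 28 + 31 = 59 days.
April 1–18, 2111: 18 days.
Total: 22 + 59 + 18 = 99 days.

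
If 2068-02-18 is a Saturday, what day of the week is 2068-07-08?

Sunday

February 2068: 29 − 18 = 11 days remain (2068 is a leap year, so February has 29 days).
Then March (31), April (30), May (31), June (30): 31 + 30 + 31 + 30 = 122 days.
July 1–8, 2068: 8 days.
Total: 11 + 122 + 8 = 141 days.
141 mod 7 = 1, so 1 day after Saturday is Sunday.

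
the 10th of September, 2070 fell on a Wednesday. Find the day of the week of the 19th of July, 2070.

Saturday

Count forward from the earlier date (July 19, 2070) to the later (September 10, 2070):
July 2070: 31 − 19 = 12 days remain.
Then August (31): 31 days.
September 1–10, 2070: 10 days.
Total: 12 + 31 + 10 = 53 days.
53 mod 7 = 4, so 4 days before Wednesday is Saturday.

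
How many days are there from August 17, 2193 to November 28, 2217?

8868

From August 17, 2193 to August 17, 2217: 24 years, of which 5 contain a Feb 29 — 19×365 + 5×366 = 8765 days.
(2200 is not a leap year (divisible by 100 but not 400).)
August 2217: 31 − 17 = 14 days remain.
Then September (30), October (31): 30 + 31 = 61 days.
November 1–28, 2217: 28 days.
Residual: 103 days.
Total: 8868 days.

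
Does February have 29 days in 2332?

2332 is a leap year.

Yes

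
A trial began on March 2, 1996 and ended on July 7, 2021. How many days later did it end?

9258

Day-of-year of March 2, 1996: 62.
Day-of-year of July 7, 2021: 188.
1996 has 366 days, so 366 − 62 = 304 days remain in 1996.
Full years 1997–2020: 18 common + 6 leap = 18×365 + 6×366 = 8766 days.
Total: 304 + 8766 + 188 = 9258 days.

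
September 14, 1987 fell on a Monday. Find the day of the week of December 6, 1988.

September 1987: 30 − 14 = 16 days remain.
Then 14 full months totalling 427 days.
December 1–6, 1988: 6 days.
Total: 16 + 427 + 6 = 449 days.
449 mod 7 = 1, so 1 day after Monday is Tuesday.

Tuesday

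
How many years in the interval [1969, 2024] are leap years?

14

Years divisible by 4: 1972, 1976, …, 2024 — 14 in all.
2000 is divisible by 400, so still leap.
No century exceptions apply. Count: 14.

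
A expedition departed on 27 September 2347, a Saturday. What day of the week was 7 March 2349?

September 27, 2347 → September 27, 2348: 366 days (2348 is a leap year).
September 2348: 30 − 27 = 3 days remain.
Then October (31), November (30), December (31), January (31), February 2349 (28): 31 + 30 + 31 + 31 + 28 = 151 days.
March 1–7, 2349: 7 days.
Residual: 161 days.
Total: 527 days.
527 mod 7 = 2, so 2 days after Saturday is Monday.

Monday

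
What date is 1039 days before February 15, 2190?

April 13, 2187

Count 1039 days before February 15, 2190:
April 13, 2187 → April 13, 2188: 366 days (2188 is a leap year).
April 13, 2188 → April 13, 2189: 365 days.
April 2189: 30 − 13 = 17 days remain.
Then 9 full months totalling 276 days.
February 1–15, 2190: 15 days (2190 is not a leap year).
Residual: 308 days.
Total: 1039 days.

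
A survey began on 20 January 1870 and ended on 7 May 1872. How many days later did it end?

January 1870: 31 − 20 = 11 days remain.
Then 27 full months totalling 820 days.
May 1–7, 1872: 7 days.
Total: 11 + 820 + 7 = 838 days.

838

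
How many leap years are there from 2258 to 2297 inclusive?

10

Years divisible by 4 in [2258, 2297]: 2260, 2264, 2268, 2272, 2276, 2280, 2284, 2288, 2292, 2296.
No century exceptions apply. Count: 10.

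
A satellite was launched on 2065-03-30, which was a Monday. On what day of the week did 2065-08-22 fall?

March 2065: 31 − 30 = 1 day remains.
Then April (30), May (31), June (30), July (31): 30 + 31 + 30 + 31 = 122 days.
August 1–22, 2065: 22 days.
Total: 1 + 122 + 22 = 145 days.
145 mod 7 = 5, so 5 days after Monday is Saturday.

Saturday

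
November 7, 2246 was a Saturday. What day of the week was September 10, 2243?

Sunday

Count forward from the earlier date (September 10, 2243) to the later (November 7, 2246):
September 10, 2243 → September 10, 2244: 366 days (2244 is a leap year).
September 10, 2244 → September 10, 2245: 365 days.
September 10, 2245 → September 10, 2246: 365 days.
September 2246: 30 − 10 = 20 days remain.
Then October (31): 31 days.
November 1–7, 2246: 7 days.
Residual: 58 days.
Total: 1154 days.
1154 mod 7 = 6, so 6 days before Saturday is Sunday.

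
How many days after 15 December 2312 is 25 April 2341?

10358

From December 15, 2312 to December 15, 2340: 28 years, of which 7 contain a Feb 29 — 21×365 + 7×366 = 10227 days.
December 2340: 31 − 15 = 16 days remain.
Then January (31), February 2341 (28), March (31): 31 + 28 + 31 = 90 days.
April 1–25, 2341: 25 days.
Residual: 131 days.
Total: 10358 days.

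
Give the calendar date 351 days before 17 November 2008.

2 December 2007

Count 351 days before November 17, 2008:
Day-of-year of December 2, 2007: 336.
Day-of-year of November 17, 2008: 322.
2007 has 365 days, so 365 − 336 = 29 days remain in 2007.
Total: 29 + 322 = 351 days.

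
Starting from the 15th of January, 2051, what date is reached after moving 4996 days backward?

the 12th of May, 2037

Count 4996 days before January 15, 2051:
From May 12, 2037 to May 12, 2050: 13 years, of which 3 contain a Feb 29 — 10×365 + 3×366 = 4748 days.
May 2050: 31 − 12 = 19 days remain.
Then June (30), July (31), August (31), September (30), October (31), November (30), December (31): 30 + 31 + 31 + 30 + 31 + 30 + 31 = 214 days.
January 1–15, 2051: 15 days.
Residual: 248 days.
Total: 4996 days.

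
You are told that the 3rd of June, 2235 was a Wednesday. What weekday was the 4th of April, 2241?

Sunday

June 3, 2235 → June 3, 2236: 366 days (2236 is a leap year).
June 3, 2236 → June 3, 2237: 365 days.
June 3, 2237 → June 3, 2238: 365 days.
June 3, 2238 → June 3, 2239: 365 days.
June 3, 2239 → June 3, 2240: 366 days (2240 is a leap year).
June 2240: 30 − 3 = 27 days remain.
Then 9 full months totalling 274 days.
April 1–4, 2241: 4 days.
Residual: 305 days.
Total: 2132 days.
2132 mod 7 = 4, so 4 days after Wednesday is Sunday.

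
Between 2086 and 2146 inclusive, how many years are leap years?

14

Years divisible by 4: 2088, 2092, …, 2144 — 15 in all.
Of these, 2100 is divisible by 100 but not 400, so not leap.
Leap years: 15 − 1 = 14.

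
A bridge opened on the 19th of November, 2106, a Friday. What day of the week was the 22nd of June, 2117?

Tuesday

From November 19, 2106 to November 19, 2116: 10 years, of which 3 contain a Feb 29 — 7×365 + 3×366 = 3653 days.
November 2116: 30 − 19 = 11 days remain.
Then December (31), January (31), February 2117 (28), March (31), April (30), May (31): 31 + 31 + 28 + 31 + 30 + 31 = 182 days.
June 1–22, 2117: 22 days.
Residual: 215 days.
Total: 3868 days.
3868 mod 7 = 4, so 4 days after Friday is Tuesday.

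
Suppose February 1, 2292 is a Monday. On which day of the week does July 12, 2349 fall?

Tuesday

From February 1, 2292 to February 1, 2349: 57 years, of which 14 contain a Feb 29 — 43×365 + 14×366 = 20819 days.
(2300 is not a leap year (divisible by 100 but not 400).)
February 2349: 28 − 1 = 27 days remain (2349 is not a leap year, so February has 28 days).
Then March (31), April (30), May (31), June (30): 31 + 30 + 31 + 30 = 122 days.
July 1–12, 2349: 12 days.
Residual: 161 days.
Total: 20980 days.
20980 mod 7 = 1, so 1 day after Monday is Tuesday.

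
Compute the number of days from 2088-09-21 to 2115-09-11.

From September 21, 2088 to September 21, 2114: 26 years, of which 5 contain a Feb 29 — 21×365 + 5×366 = 9495 days.
(2100 is not a leap year (divisible by 100 but not 400).)
September 2114: 30 − 21 = 9 days remain.
Then 11 full months totalling 335 days.
September 1–11, 2115: 11 days.
Residual: 355 days.
Total: 9850 days.

9850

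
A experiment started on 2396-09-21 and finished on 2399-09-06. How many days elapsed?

1080

Day-of-year of September 21, 2396: 265.
Day-of-year of September 6, 2399: 249.
2396 has 366 days, so 366 − 265 = 101 days remain in 2396.
Full years: 2397: 365; 2398: 365. Sum = 730.
Total: 101 + 730 + 249 = 1080 days.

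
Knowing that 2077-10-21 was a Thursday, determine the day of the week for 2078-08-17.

Wednesday

October 2077: 31 − 21 = 10 days remain.
Then 9 full months totalling 273 days.
August 1–17, 2078: 17 days.
Total: 10 + 273 + 17 = 300 days.
300 mod 7 = 6, so 6 days after Thursday is Wednesday.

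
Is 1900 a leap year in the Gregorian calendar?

No

1900 is not a leap year (divisible by 100 but not 400).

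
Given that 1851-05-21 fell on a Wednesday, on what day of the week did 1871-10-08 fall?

Sunday

Day-of-year of May 21, 1851: 141.
Day-of-year of October 8, 1871: 281.
1851 has 365 days, so 365 − 141 = 224 days remain in 1851.
Full years 1852–1870: 14 common + 5 leap = 14×365 + 5×366 = 6940 days.
Total: 224 + 6940 + 281 = 7445 days.
7445 mod 7 = 4, so 4 days after Wednesday is Sunday.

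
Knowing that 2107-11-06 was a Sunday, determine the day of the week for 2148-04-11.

From November 6, 2107 to November 6, 2147: 40 years, of which 10 contain a Feb 29 — 30×365 + 10×366 = 14610 days.
November 2147: 30 − 6 = 24 days remain.
Then December (31), January (31), February 2148 (29), March (31): 31 + 31 + 29 + 31 = 122 days.
April 1–11, 2148: 11 days.
Residual: 157 days.
Total: 14767 days.
14767 mod 7 = 4, so 4 days after Sunday is Thursday.

Thursday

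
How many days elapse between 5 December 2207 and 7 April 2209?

489

December 5, 2207 → December 5, 2208: 366 days (2208 is a leap year).
December 2208: 31 − 5 = 26 days remain.
Then January (31), February 2209 (28), March (31): 31 + 28 + 31 = 90 days.
April 1–7, 2209: 7 days.
Residual: 123 days.
Total: 489 days.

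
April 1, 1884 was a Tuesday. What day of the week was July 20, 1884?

April 1884: 30 − 1 = 29 days remain.
Then May (31), June (30): 31 + 30 = 61 days.
July 1–20, 1884: 20 days.
Total: 29 + 61 + 20 = 110 days.
110 mod 7 = 5, so 5 days after Tuesday is Sunday.

Sunday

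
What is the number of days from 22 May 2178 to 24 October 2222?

16225

From May 22, 2178 to May 22, 2222: 44 years, of which 10 contain a Feb 29 — 34×365 + 10×366 = 16070 days.
(2200 is not a leap year (divisible by 100 but not 400).)
May 2222: 31 − 22 = 9 days remain.
Then June (30), July (31), August (31), September (30): 30 + 31 + 31 + 30 = 122 days.
October 1–24, 2222: 24 days.
Residual: 155 days.
Total: 16225 days.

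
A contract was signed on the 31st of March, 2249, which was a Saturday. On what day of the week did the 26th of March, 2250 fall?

March 2249: 31 − 31 = 0 days remain.
Then 11 full months totalling 334 days.
March 1–26, 2250: 26 days.
Residual: 360 days.
Total: 360 days.
360 mod 7 = 3, so 3 days after Saturday is Tuesday.

Tuesday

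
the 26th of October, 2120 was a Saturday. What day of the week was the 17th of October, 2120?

Count forward from the earlier date (October 17, 2120) to the later (October 26, 2120):
Within October 2120: 26 − 17 = 9 days.
9 mod 7 = 2, so 2 days before Saturday is Thursday.

Thursday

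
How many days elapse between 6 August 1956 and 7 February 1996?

Day-of-year of August 6, 1956: 219.
Day-of-year of February 7, 1996: 38.
1956 has 366 days, so 366 − 219 = 147 days remain in 1956.
Full years 1957–1995: 30 common + 9 leap = 30×365 + 9×366 = 14244 days.
Total: 147 + 14244 + 38 = 14429 days.

14429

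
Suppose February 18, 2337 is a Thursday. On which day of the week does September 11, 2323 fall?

Count forward from the earlier date (September 11, 2323) to the later (February 18, 2337):
Day-of-year of September 11, 2323: 254.
Day-of-year of February 18, 2337: 49.
2323 has 365 days, so 365 − 254 = 111 days remain in 2323.
Full years 2324–2336: 9 common + 4 leap = 9×365 + 4×366 = 4749 days.
Total: 111 + 4749 + 49 = 4909 days.
4909 mod 7 = 2, so 2 days before Thursday is Tuesday.

Tuesday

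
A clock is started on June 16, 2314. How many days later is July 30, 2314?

44

June 2314: 30 − 16 = 14 days remain.
July 1–30, 2314: 30 days.
Total: 14 + 30 = 44 days.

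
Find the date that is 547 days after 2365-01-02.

2366-07-03

Count 547 days after January 2, 2365:
January 2, 2365 → January 2, 2366: 365 days.
January 2366: 31 − 2 = 29 days remain.
Then February 2366 (28), March (31), April (30), May (31), June (30): 28 + 31 + 30 + 31 + 30 = 150 days.
July 1–3, 2366: 3 days.
Residual: 182 days.
Total: 547 days.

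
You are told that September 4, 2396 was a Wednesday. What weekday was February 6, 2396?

Count forward from the earlier date (February 6, 2396) to the later (September 4, 2396):
February 2396: 29 − 6 = 23 days remain (2396 is a leap year, so February has 29 days).
Then March (31), April (30), May (31), June (30), July (31), August (31): 31 + 30 + 31 + 30 + 31 + 31 = 184 days.
September 1–4, 2396: 4 days.
Total: 23 + 184 + 4 = 211 days.
211 mod 7 = 1, so 1 day before Wednesday is Tuesday.

Tuesday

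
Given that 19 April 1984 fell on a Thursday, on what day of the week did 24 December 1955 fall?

Saturday

Count forward from the earlier date (December 24, 1955) to the later (April 19, 1984):
From December 24, 1955 to December 24, 1983: 28 years, of which 7 contain a Feb 29 — 21×365 + 7×366 = 10227 days.
December 1983: 31 − 24 = 7 days remain.
Then January (31), February 1984 (29), March (31): 31 + 29 + 31 = 91 days.
April 1–19, 1984: 19 days.
Residual: 117 days.
Total: 10344 days.
10344 mod 7 = 5, so 5 days before Thursday is Saturday.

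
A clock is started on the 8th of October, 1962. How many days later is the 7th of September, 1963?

October 1962: 31 − 8 = 23 days remain.
Then 10 full months totalling 304 days.
September 1–7, 1963: 7 days.
Total: 23 + 304 + 7 = 334 days.

334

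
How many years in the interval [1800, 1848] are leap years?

12

Years divisible by 4: 1800, 1804, …, 1848 — 13 in all.
Of these, 1800 is divisible by 100 but not 400, so not leap.
Leap years: 13 − 1 = 12.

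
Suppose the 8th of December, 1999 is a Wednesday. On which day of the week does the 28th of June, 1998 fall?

Count forward from the earlier date (June 28, 1998) to the later (December 8, 1999):
June 28, 1998 → June 28, 1999: 365 days.
June 1999: 30 − 28 = 2 days remain.
Then July (31), August (31), September (30), October (31), November (30): 31 + 31 + 30 + 31 + 30 = 153 days.
December 1–8, 1999: 8 days.
Residual: 163 days.
Total: 528 days.
528 mod 7 = 3, so 3 days before Wednesday is Sunday.

Sunday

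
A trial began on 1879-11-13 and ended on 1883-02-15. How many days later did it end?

Day-of-year of November 13, 1879: 317.
Day-of-year of February 15, 1883: 46.
1879 has 365 days, so 365 − 317 = 48 days remain in 1879.
Full years: 1880: 366; 1881: 365; 1882: 365. Sum = 1096.
Total: 48 + 1096 + 46 = 1190 days.

1190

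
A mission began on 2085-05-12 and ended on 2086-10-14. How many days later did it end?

May 12, 2085 → May 12, 2086: 365 days.
May 2086: 31 − 12 = 19 days remain.
Then June (30), July (31), August (31), September (30): 30 + 31 + 31 + 30 = 122 days.
October 1–14, 2086: 14 days.
Residual: 155 days.
Total: 520 days.

520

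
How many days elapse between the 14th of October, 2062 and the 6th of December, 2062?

October 2062: 31 − 14 = 17 days remain.
Then November (30): 30 days.
December 1–6, 2062: 6 days.
Total: 17 + 30 + 6 = 53 days.

53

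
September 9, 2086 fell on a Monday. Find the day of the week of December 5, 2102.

Tuesday

Day-of-year of September 9, 2086: 252.
Day-of-year of December 5, 2102: 339.
2086 has 365 days, so 365 − 252 = 113 days remain in 2086.
Full years 2087–2101: 12 common + 3 leap = 12×365 + 3×366 = 5478 days.
Total: 113 + 5478 + 339 = 5930 days.
5930 mod 7 = 1, so 1 day after Monday is Tuesday.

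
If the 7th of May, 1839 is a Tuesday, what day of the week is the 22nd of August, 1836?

Monday

Count forward from the earlier date (August 22, 1836) to the later (May 7, 1839):
Day-of-year of August 22, 1836: 235.
Day-of-year of May 7, 1839: 127.
1836 has 366 days, so 366 − 235 = 131 days remain in 1836.
Full years: 1837: 365; 1838: 365. Sum = 730.
Total: 131 + 730 + 127 = 988 days.
988 mod 7 = 1, so 1 day before Tuesday is Monday.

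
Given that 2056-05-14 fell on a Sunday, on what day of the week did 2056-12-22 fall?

May 2056: 31 − 14 = 17 days remain.
Then June (30), July (31), August (31), September (30), October (31), November (30): 30 + 31 + 31 + 30 + 31 + 30 = 183 days.
December 1–22, 2056: 22 days.
Total: 17 + 183 + 22 = 222 days.
222 mod 7 = 5, so 5 days after Sunday is Friday.

Friday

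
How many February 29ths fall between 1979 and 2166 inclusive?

Years divisible by 4: 1980, 1984, …, 2164 — 47 in all.
Of these, 2100 is divisible by 100 but not 400, so not leap.
2000 is divisible by 400, so still leap.
Leap years: 47 − 1 = 46.

46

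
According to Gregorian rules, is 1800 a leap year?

No

1800 is not a leap year (divisible by 100 but not 400).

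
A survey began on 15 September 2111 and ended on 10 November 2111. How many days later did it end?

September 2111: 30 − 15 = 15 days remain.
Then October (31): 31 days.
November 1–10, 2111: 10 days.
Total: 15 + 31 + 10 = 56 days.

56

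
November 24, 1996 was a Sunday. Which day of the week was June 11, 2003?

Day-of-year of November 24, 1996: 329.
Day-of-year of June 11, 2003: 162.
1996 has 366 days, so 366 − 329 = 37 days remain in 1996.
Full years: 1997: 365; 1998: 365; 1999: 365; 2000: 366; 2001: 365; 2002: 365. Sum = 2191.
Total: 37 + 2191 + 162 = 2390 days.
2390 mod 7 = 3, so 3 days after Sunday is Wednesday.

Wednesday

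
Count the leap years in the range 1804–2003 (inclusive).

Years divisible by 4: 1804, 1808, …, 2000 — 50 in all.
Of these, 1900 is divisible by 100 but not 400, so not leap.
2000 is divisible by 400, so still leap.
Leap years: 50 − 1 = 49.

49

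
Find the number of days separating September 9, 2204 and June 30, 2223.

6868

Day-of-year of September 9, 2204: 253.
Day-of-year of June 30, 2223: 181.
2204 has 366 days, so 366 − 253 = 113 days remain in 2204.
Full years 2205–2222: 14 common + 4 leap = 14×365 + 4×366 = 6574 days.
Total: 113 + 6574 + 181 = 6868 days.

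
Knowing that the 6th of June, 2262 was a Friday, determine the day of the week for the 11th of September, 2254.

Monday

Count forward from the earlier date (September 11, 2254) to the later (June 6, 2262):
From September 11, 2254 to September 11, 2261: 7 years, of which 2 contain a Feb 29 — 5×365 + 2×366 = 2557 days.
September 2261: 30 − 11 = 19 days remain.
Then October (31), November (30), December (31), January (31), February 2262 (28), March (31), April (30), May (31): 31 + 30 + 31 + 31 + 28 + 31 + 30 + 31 = 243 days.
June 1–6, 2262: 6 days.
Residual: 268 days.
Total: 2825 days.
2825 mod 7 = 4, so 4 days before Friday is Monday.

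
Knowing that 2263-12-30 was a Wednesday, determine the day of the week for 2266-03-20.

Day-of-year of December 30, 2263: 364.
Day-of-year of March 20, 2266: 79.
2263 has 365 days, so 365 − 364 = 1 days remain in 2263.
Full years: 2264: 366; 2265: 365. Sum = 731.
Total: 1 + 731 + 79 = 811 days.
811 mod 7 = 6, so 6 days after Wednesday is Tuesday.

Tuesday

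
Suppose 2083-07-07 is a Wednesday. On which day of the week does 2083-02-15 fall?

Monday

Count forward from the earlier date (February 15, 2083) to the later (July 7, 2083):
February 2083: 28 − 15 = 13 days remain (2083 is not a leap year, so February has 28 days).
Then March (31), April (30), May (31), June (30): 31 + 30 + 31 + 30 = 122 days.
July 1–7, 2083: 7 days.
Total: 13 + 122 + 7 = 142 days.
142 mod 7 = 2, so 2 days before Wednesday is Monday.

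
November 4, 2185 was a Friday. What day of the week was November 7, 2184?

Count forward from the earlier date (November 7, 2184) to the later (November 4, 2185):
November 2184: 30 − 7 = 23 days remain.
Then 11 full months totalling 335 days.
November 1–4, 2185: 4 days.
Residual: 362 days.
Total: 362 days.
362 mod 7 = 5, so 5 days before Friday is Sunday.

Sunday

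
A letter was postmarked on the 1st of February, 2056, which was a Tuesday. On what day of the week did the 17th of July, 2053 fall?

Count forward from the earlier date (July 17, 2053) to the later (February 1, 2056):
Day-of-year of July 17, 2053: 198.
Day-of-year of February 1, 2056: 32.
2053 has 365 days, so 365 − 198 = 167 days remain in 2053.
Full years: 2054: 365; 2055: 365. Sum = 730.
Total: 167 + 730 + 32 = 929 days.
929 mod 7 = 5, so 5 days before Tuesday is Thursday.

Thursday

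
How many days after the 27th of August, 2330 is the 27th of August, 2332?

731

Day-of-year of August 27, 2330: 239.
Day-of-year of August 27, 2332: 240.
2330 has 365 days, so 365 − 239 = 126 days remain in 2330.
Full years: 2331: 365. Sum = 365.
Total: 126 + 365 + 240 = 731 days.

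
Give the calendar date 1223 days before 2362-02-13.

2358-10-09

Count 1223 days before February 13, 2362:
Day-of-year of October 9, 2358: 282.
Day-of-year of February 13, 2362: 44.
2358 has 365 days, so 365 − 282 = 83 days remain in 2358.
Full years: 2359: 365; 2360: 366; 2361: 365. Sum = 1096.
Total: 83 + 1096 + 44 = 1223 days.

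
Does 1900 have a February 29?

No

1900 is not a leap year (divisible by 100 but not 400).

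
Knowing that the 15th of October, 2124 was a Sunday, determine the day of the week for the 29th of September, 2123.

Count forward from the earlier date (September 29, 2123) to the later (October 15, 2124):
September 29, 2123 → September 29, 2124: 366 days (2124 is a leap year).
September 2124: 30 − 29 = 1 day remains.
October 1–15, 2124: 15 days.
Residual: 16 days.
Total: 382 days.
382 mod 7 = 4, so 4 days before Sunday is Wednesday.

Wednesday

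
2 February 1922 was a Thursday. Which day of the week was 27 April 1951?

From February 2, 1922 to February 2, 1951: 29 years, of which 7 contain a Feb 29 — 22×365 + 7×366 = 10592 days.
February 1951: 28 − 2 = 26 days remain (1951 is not a leap year, so February has 28 days).
Then March (31): 31 days.
April 1–27, 1951: 27 days.
Residual: 84 days.
Total: 10676 days.
10676 mod 7 = 1, so 1 day after Thursday is Friday.

Friday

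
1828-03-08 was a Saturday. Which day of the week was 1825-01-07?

Friday

Count forward from the earlier date (January 7, 1825) to the later (March 8, 1828):
Day-of-year of January 7, 1825: 7.
Day-of-year of March 8, 1828: 68.
1825 has 365 days, so 365 − 7 = 358 days remain in 1825.
Full years: 1826: 365; 1827: 365. Sum = 730.
Total: 358 + 730 + 68 = 1156 days.
1156 mod 7 = 1, so 1 day before Saturday is Friday.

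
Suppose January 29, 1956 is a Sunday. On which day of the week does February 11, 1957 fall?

Monday

Day-of-year of January 29, 1956: 29.
Day-of-year of February 11, 1957: 42.
1956 has 366 days, so 366 − 29 = 337 days remain in 1956.
Total: 337 + 42 = 379 days.
379 mod 7 = 1, so 1 day after Sunday is Monday.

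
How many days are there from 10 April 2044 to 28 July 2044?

April 2044: 30 − 10 = 20 days remain.
Then May (31), June (30): 31 + 30 = 61 days.
July 1–28, 2044: 28 days.
Total: 20 + 61 + 28 = 109 days.

109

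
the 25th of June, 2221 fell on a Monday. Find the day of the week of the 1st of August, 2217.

Friday

Count forward from the earlier date (August 1, 2217) to the later (June 25, 2221):
August 1, 2217 → August 1, 2218: 365 days.
August 1, 2218 → August 1, 2219: 365 days.
August 1, 2219 → August 1, 2220: 366 days (2220 is a leap year).
August 2220: 31 − 1 = 30 days remain.
Then 9 full months totalling 273 days.
June 1–25, 2221: 25 days.
Residual: 328 days.
Total: 1424 days.
1424 mod 7 = 3, so 3 days before Monday is Friday.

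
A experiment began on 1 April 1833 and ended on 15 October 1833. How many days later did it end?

April 1833: 30 − 1 = 29 days remain.
Then May (31), June (30), July (31), August (31), September (30): 31 + 30 + 31 + 31 + 30 = 153 days.
October 1–15, 1833: 15 days.
Total: 29 + 153 + 15 = 197 days.

197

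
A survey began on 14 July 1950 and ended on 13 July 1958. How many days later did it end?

From July 14, 1950 to July 14, 1957: 7 years, of which 2 contain a Feb 29 — 5×365 + 2×366 = 2557 days.
July 1957: 31 − 14 = 17 days remain.
Then 11 full months totalling 334 days.
July 1–13, 1958: 13 days.
Residual: 364 days.
Total: 2921 days.

2921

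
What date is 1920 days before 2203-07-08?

2198-04-04

Count 1920 days before July 8, 2203:
Day-of-year of April 4, 2198: 94.
Day-of-year of July 8, 2203: 189.
2198 has 365 days, so 365 − 94 = 271 days remain in 2198.
Full years: 2199: 365; 2200: 365; 2201: 365; 2202: 365. Sum = 1460.
Total: 271 + 1460 + 189 = 1920 days.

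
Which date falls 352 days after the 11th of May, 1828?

the 28th of April, 1829

Count 352 days after May 11, 1828:
May 1828: 31 − 11 = 20 days remain.
Then 10 full months totalling 304 days.
April 1–28, 1829: 28 days.
Residual: 352 days.
Total: 352 days.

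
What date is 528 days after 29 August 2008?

8 February 2010

Count 528 days after August 29, 2008:
Day-of-year of August 29, 2008: 242.
Day-of-year of February 8, 2010: 39.
2008 has 366 days, so 366 − 242 = 124 days remain in 2008.
Full years: 2009: 365. Sum = 365.
Total: 124 + 365 + 39 = 528 days.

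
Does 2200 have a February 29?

2200 is not a leap year (divisible by 100 but not 400).

No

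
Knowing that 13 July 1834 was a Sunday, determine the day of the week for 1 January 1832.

Count forward from the earlier date (January 1, 1832) to the later (July 13, 1834):
Day-of-year of January 1, 1832: 1.
Day-of-year of July 13, 1834: 194.
1832 has 366 days, so 366 − 1 = 365 days remain in 1832.
Full years: 1833: 365. Sum = 365.
Total: 365 + 365 + 194 = 924 days.
924 is a multiple of 7, so 1 January 1832 falls on the same weekday: Sunday.

Sunday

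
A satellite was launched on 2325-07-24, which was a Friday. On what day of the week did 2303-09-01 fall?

Count forward from the earlier date (September 1, 2303) to the later (July 24, 2325):
Day-of-year of September 1, 2303: 244.
Day-of-year of July 24, 2325: 205.
2303 has 365 days, so 365 − 244 = 121 days remain in 2303.
Full years 2304–2324: 15 common + 6 leap = 15×365 + 6×366 = 7671 days.
Total: 121 + 7671 + 205 = 7997 days.
7997 mod 7 = 3, so 3 days before Friday is Tuesday.

Tuesday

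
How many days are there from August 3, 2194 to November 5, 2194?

94

August 2194: 31 − 3 = 28 days remain.
Then September (30), October (31): 30 + 31 = 61 days.
November 1–5, 2194: 5 days.
Total: 28 + 61 + 5 = 94 days.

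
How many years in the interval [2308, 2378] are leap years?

Years divisible by 4: 2308, 2312, …, 2376 — 18 in all.
No century exceptions apply. Count: 18.

18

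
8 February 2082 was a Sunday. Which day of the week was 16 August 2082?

February 2082: 28 − 8 = 20 days remain (2082 is not a leap year, so February has 28 days).
Then March (31), April (30), May (31), June (30), July (31): 31 + 30 + 31 + 30 + 31 = 153 days.
August 1–16, 2082: 16 days.
Total: 20 + 153 + 16 = 189 days.
189 is a multiple of 7, so 16 August 2082 falls on the same weekday: Sunday.

Sunday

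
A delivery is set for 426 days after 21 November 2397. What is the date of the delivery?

21 January 2399

Count 426 days after November 21, 2397:
November 2397: 30 − 21 = 9 days remain.
Then 13 full months totalling 396 days.
January 1–21, 2399: 21 days.
Total: 9 + 396 + 21 = 426 days.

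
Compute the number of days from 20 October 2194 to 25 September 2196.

706

October 20, 2194 → October 20, 2195: 365 days.
October 2195: 31 − 20 = 11 days remain.
Then 10 full months totalling 305 days.
September 1–25, 2196: 25 days.
Residual: 341 days.
Total: 706 days.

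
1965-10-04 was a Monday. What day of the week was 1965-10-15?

Friday

Within October 1965: 15 − 4 = 11 days.
11 mod 7 = 4, so 4 days after Monday is Friday.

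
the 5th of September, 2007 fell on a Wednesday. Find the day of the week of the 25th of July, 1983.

Count forward from the earlier date (July 25, 1983) to the later (September 5, 2007):
From July 25, 1983 to July 25, 2007: 24 years, of which 6 contain a Feb 29 — 18×365 + 6×366 = 8766 days.
(2000 is a leap year (divisible by 400).)
July 2007: 31 − 25 = 6 days remain.
Then August (31): 31 days.
September 1–5, 2007: 5 days.
Residual: 42 days.
Total: 8808 days.
8808 mod 7 = 2, so 2 days before Wednesday is Monday.

Monday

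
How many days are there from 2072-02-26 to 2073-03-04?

372

February 26, 2072 → February 26, 2073: 366 days (2072 is a leap year).
February 2073: 28 − 26 = 2 days remain (2073 is not a leap year, so February has 28 days).
March 1–4, 2073: 4 days.
Residual: 6 days.
Total: 372 days.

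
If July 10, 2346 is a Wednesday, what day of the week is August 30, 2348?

Monday

July 2346: 31 − 10 = 21 days remain.
Then 24 full months totalling 731 days.
August 1–30, 2348: 30 days.
Total: 21 + 731 + 30 = 782 days.
782 mod 7 = 5, so 5 days after Wednesday is Monday.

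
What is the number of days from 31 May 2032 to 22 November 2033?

May 31, 2032 → May 31, 2033: 365 days.
May 2033: 31 − 31 = 0 days remain.
Then June (30), July (31), August (31), September (30), October (31): 30 + 31 + 31 + 30 + 31 = 153 days.
November 1–22, 2033: 22 days.
Residual: 175 days.
Total: 540 days.

540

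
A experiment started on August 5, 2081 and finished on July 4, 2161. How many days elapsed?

Day-of-year of August 5, 2081: 217.
Day-of-year of July 4, 2161: 185.
2081 has 365 days, so 365 − 217 = 148 days remain in 2081.
Full years 2082–2160: 60 common + 19 leap = 60×365 + 19×366 = 28854 days.
Total: 148 + 28854 + 185 = 29187 days.

29187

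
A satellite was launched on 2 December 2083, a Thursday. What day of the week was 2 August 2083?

Count forward from the earlier date (August 2, 2083) to the later (December 2, 2083):
August 2083: 31 − 2 = 29 days remain.
Then September (30), October (31), November (30): 30 + 31 + 30 = 91 days.
December 1–2, 2083: 2 days.
Total: 29 + 91 + 2 = 122 days.
122 mod 7 = 3, so 3 days before Thursday is Monday.

Monday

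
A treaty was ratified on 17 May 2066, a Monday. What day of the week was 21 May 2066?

Within May 2066: 21 − 17 = 4 days.
4 mod 7 = 4, so 4 days after Monday is Friday.

Friday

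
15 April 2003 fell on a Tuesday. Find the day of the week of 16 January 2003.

Thursday

Count forward from the earlier date (January 16, 2003) to the later (April 15, 2003):
January 2003: 31 − 16 = 15 days remain.
Then February 2003 (28), March (31): 28 + 31 = 59 days.
April 1–15, 2003: 15 days.
Total: 15 + 59 + 15 = 89 days.
89 mod 7 = 5, so 5 days before Tuesday is Thursday.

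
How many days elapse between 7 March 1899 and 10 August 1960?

22436

From March 7, 1899 to March 7, 1960: 61 years, of which 15 contain a Feb 29 — 46×365 + 15×366 = 22280 days.
(1900 is not a leap year (divisible by 100 but not 400).)
March 1960: 31 − 7 = 24 days remain.
Then April (30), May (31), June (30), July (31): 30 + 31 + 30 + 31 = 122 days.
August 1–10, 1960: 10 days.
Residual: 156 days.
Total: 22436 days.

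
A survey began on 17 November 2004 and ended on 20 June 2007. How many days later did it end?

945

Day-of-year of November 17, 2004: 322.
Day-of-year of June 20, 2007: 171.
2004 has 366 days, so 366 − 322 = 44 days remain in 2004.
Full years: 2005: 365; 2006: 365. Sum = 730.
Total: 44 + 730 + 171 = 945 days.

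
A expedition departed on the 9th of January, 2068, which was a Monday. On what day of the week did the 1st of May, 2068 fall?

January 2068: 31 − 9 = 22 days remain.
Then February 2068 (29), March (31), April (30): 29 + 31 + 30 = 90 days.
May 1, 2068: 1 day.
Total: 22 + 90 + 1 = 113 days.
113 mod 7 = 1, so 1 day after Monday is Tuesday.

Tuesday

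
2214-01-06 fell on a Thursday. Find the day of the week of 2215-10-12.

Thursday

January 2214: 31 − 6 = 25 days remain.
Then 20 full months totalling 607 days.
October 1–12, 2215: 12 days.
Total: 25 + 607 + 12 = 644 days.
644 is a multiple of 7, so 2215-10-12 falls on the same weekday: Thursday.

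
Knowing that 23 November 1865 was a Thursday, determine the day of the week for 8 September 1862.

Monday

Count forward from the earlier date (September 8, 1862) to the later (November 23, 1865):
Day-of-year of September 8, 1862: 251.
Day-of-year of November 23, 1865: 327.
1862 has 365 days, so 365 − 251 = 114 days remain in 1862.
Full years: 1863: 365; 1864: 366. Sum = 731.
Total: 114 + 731 + 327 = 1172 days.
1172 mod 7 = 3, so 3 days before Thursday is Monday.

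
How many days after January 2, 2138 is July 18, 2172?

From January 2, 2138 to January 2, 2172: 34 years, of which 8 contain a Feb 29 — 26×365 + 8×366 = 12418 days.
January 2172: 31 − 2 = 29 days remain.
Then February 2172 (29), March (31), April (30), May (31), June (30): 29 + 31 + 30 + 31 + 30 = 151 days.
July 1–18, 2172: 18 days.
Residual: 198 days.
Total: 12616 days.

12616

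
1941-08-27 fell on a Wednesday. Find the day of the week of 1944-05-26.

Friday

August 27, 1941 → August 27, 1942: 365 days.
August 27, 1942 → August 27, 1943: 365 days.
August 1943: 31 − 27 = 4 days remain.
Then September (30), October (31), November (30), December (31), January (31), February 1944 (29), March (31), April (30): 30 + 31 + 30 + 31 + 31 + 29 + 31 + 30 = 243 days.
May 1–26, 1944: 26 days.
Residual: 273 days.
Total: 1003 days.
1003 mod 7 = 2, so 2 days after Wednesday is Friday.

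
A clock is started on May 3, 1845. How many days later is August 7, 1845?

96

May 1845: 31 − 3 = 28 days remain.
Then June (30), July (31): 30 + 31 = 61 days.
August 1–7, 1845: 7 days.
Total: 28 + 61 + 7 = 96 days.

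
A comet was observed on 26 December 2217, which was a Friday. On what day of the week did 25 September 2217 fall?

Count forward from the earlier date (September 25, 2217) to the later (December 26, 2217):
September 2217: 30 − 25 = 5 days remain.
Then October (31), November (30): 31 + 30 = 61 days.
December 1–26, 2217: 26 days.
Total: 5 + 61 + 26 = 92 days.
92 mod 7 = 1, so 1 day before Friday is Thursday.

Thursday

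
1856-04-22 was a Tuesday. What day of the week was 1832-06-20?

Count forward from the earlier date (June 20, 1832) to the later (April 22, 1856):
From June 20, 1832 to June 20, 1855: 23 years, of which 5 contain a Feb 29 — 18×365 + 5×366 = 8400 days.
June 1855: 30 − 20 = 10 days remain.
Then 9 full months totalling 275 days.
April 1–22, 1856: 22 days.
Residual: 307 days.
Total: 8707 days.
8707 mod 7 = 6, so 6 days before Tuesday is Wednesday.

Wednesday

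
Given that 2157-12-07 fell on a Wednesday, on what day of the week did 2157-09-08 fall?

Thursday

Count forward from the earlier date (September 8, 2157) to the later (December 7, 2157):
September 2157: 30 − 8 = 22 days remain.
Then October (31), November (30): 31 + 30 = 61 days.
December 1–7, 2157: 7 days.
Total: 22 + 61 + 7 = 90 days.
90 mod 7 = 6, so 6 days before Wednesday is Thursday.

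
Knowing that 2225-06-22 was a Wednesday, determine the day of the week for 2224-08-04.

Wednesday

Count forward from the earlier date (August 4, 2224) to the later (June 22, 2225):
Day-of-year of August 4, 2224: 217.
Day-of-year of June 22, 2225: 173.
2224 has 366 days, so 366 − 217 = 149 days remain in 2224.
Total: 149 + 173 = 322 days.
322 is a multiple of 7, so 2224-08-04 falls on the same weekday: Wednesday.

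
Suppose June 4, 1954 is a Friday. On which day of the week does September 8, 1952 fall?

Count forward from the earlier date (September 8, 1952) to the later (June 4, 1954):
September 1952: 30 − 8 = 22 days remain.
Then 20 full months totalling 608 days.
June 1–4, 1954: 4 days.
Total: 22 + 608 + 4 = 634 days.
634 mod 7 = 4, so 4 days before Friday is Monday.

Monday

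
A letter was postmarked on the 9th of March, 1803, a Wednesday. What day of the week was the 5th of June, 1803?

March 1803: 31 − 9 = 22 days remain.
Then April (30), May (31): 30 + 31 = 61 days.
June 1–5, 1803: 5 days.
Total: 22 + 61 + 5 = 88 days.
88 mod 7 = 4, so 4 days after Wednesday is Sunday.

Sunday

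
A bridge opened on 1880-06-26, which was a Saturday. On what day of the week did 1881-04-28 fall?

June 1880: 30 − 26 = 4 days remain.
Then 9 full months totalling 274 days.
April 1–28, 1881: 28 days.
Residual: 306 days.
Total: 306 days.
306 mod 7 = 5, so 5 days after Saturday is Thursday.

Thursday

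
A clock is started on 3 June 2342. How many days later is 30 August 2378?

Day-of-year of June 3, 2342: 154.
Day-of-year of August 30, 2378: 242.
2342 has 365 days, so 365 − 154 = 211 days remain in 2342.
Full years 2343–2377: 26 common + 9 leap = 26×365 + 9×366 = 12784 days.
Total: 211 + 12784 + 242 = 13237 days.

13237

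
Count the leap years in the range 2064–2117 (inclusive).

Years divisible by 4: 2064, 2068, …, 2116 — 14 in all.
Of these, 2100 is divisible by 100 but not 400, so not leap.
Leap years: 14 − 1 = 13.

13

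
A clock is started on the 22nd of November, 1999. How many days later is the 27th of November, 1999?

5

Within November 1999: 27 − 22 = 5 days.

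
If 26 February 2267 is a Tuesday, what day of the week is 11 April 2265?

Tuesday

Count forward from the earlier date (April 11, 2265) to the later (February 26, 2267):
April 2265: 30 − 11 = 19 days remain.
Then 21 full months totalling 641 days.
February 1–26, 2267: 26 days (2267 is not a leap year).
Total: 19 + 641 + 26 = 686 days.
686 is a multiple of 7, so 11 April 2265 falls on the same weekday: Tuesday.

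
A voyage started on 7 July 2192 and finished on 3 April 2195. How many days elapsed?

July 7, 2192 → July 7, 2193: 365 days.
July 7, 2193 → July 7, 2194: 365 days.
July 2194: 31 − 7 = 24 days remain.
Then August (31), September (30), October (31), November (30), December (31), January (31), February 2195 (28), March (31): 31 + 30 + 31 + 30 + 31 + 31 + 28 + 31 = 243 days.
April 1–3, 2195: 3 days.
Residual: 270 days.
Total: 1000 days.

1000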